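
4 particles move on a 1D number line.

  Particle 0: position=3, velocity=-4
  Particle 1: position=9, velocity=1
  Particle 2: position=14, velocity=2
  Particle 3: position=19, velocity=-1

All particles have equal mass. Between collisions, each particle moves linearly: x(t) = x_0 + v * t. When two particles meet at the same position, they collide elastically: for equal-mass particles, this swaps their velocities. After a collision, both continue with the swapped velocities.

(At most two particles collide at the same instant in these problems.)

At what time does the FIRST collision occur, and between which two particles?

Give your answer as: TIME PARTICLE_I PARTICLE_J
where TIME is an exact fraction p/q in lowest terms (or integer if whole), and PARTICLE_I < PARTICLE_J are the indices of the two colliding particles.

Pair (0,1): pos 3,9 vel -4,1 -> not approaching (rel speed -5 <= 0)
Pair (1,2): pos 9,14 vel 1,2 -> not approaching (rel speed -1 <= 0)
Pair (2,3): pos 14,19 vel 2,-1 -> gap=5, closing at 3/unit, collide at t=5/3
Earliest collision: t=5/3 between 2 and 3

Answer: 5/3 2 3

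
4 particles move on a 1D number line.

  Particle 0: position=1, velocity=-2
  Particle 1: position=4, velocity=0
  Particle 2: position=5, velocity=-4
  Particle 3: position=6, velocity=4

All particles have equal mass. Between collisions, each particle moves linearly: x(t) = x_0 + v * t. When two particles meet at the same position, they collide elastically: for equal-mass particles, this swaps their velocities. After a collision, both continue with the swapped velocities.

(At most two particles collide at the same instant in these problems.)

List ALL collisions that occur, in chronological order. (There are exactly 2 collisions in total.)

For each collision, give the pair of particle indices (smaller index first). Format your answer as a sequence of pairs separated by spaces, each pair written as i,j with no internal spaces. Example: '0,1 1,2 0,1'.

Collision at t=1/4: particles 1 and 2 swap velocities; positions: p0=1/2 p1=4 p2=4 p3=7; velocities now: v0=-2 v1=-4 v2=0 v3=4
Collision at t=2: particles 0 and 1 swap velocities; positions: p0=-3 p1=-3 p2=4 p3=14; velocities now: v0=-4 v1=-2 v2=0 v3=4

Answer: 1,2 0,1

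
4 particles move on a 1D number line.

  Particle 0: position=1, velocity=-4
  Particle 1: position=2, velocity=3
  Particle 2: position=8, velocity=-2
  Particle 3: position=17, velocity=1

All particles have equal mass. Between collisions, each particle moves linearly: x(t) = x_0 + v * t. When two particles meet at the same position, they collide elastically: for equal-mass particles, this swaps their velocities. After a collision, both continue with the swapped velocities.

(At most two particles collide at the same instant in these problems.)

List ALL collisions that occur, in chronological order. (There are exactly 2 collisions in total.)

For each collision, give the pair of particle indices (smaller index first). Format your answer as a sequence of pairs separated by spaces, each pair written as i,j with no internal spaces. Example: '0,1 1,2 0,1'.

Answer: 1,2 2,3

Derivation:
Collision at t=6/5: particles 1 and 2 swap velocities; positions: p0=-19/5 p1=28/5 p2=28/5 p3=91/5; velocities now: v0=-4 v1=-2 v2=3 v3=1
Collision at t=15/2: particles 2 and 3 swap velocities; positions: p0=-29 p1=-7 p2=49/2 p3=49/2; velocities now: v0=-4 v1=-2 v2=1 v3=3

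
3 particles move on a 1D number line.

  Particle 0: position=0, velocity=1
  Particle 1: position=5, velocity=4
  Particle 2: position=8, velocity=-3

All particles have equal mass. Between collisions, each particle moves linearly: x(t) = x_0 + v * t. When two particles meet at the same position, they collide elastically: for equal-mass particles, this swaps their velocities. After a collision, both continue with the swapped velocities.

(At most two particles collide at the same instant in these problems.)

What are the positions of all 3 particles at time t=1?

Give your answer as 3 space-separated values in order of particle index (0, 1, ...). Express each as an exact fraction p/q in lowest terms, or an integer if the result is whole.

Answer: 1 5 9

Derivation:
Collision at t=3/7: particles 1 and 2 swap velocities; positions: p0=3/7 p1=47/7 p2=47/7; velocities now: v0=1 v1=-3 v2=4
Advance to t=1 (no further collisions before then); velocities: v0=1 v1=-3 v2=4; positions = 1 5 9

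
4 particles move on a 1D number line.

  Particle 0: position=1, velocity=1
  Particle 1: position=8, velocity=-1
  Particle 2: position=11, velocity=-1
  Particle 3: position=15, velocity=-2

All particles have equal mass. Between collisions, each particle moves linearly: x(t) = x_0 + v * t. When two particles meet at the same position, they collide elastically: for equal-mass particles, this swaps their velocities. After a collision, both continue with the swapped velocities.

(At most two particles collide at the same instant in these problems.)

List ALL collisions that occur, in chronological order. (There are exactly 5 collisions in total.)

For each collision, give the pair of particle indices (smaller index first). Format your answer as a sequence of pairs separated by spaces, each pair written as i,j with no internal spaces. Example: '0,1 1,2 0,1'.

Collision at t=7/2: particles 0 and 1 swap velocities; positions: p0=9/2 p1=9/2 p2=15/2 p3=8; velocities now: v0=-1 v1=1 v2=-1 v3=-2
Collision at t=4: particles 2 and 3 swap velocities; positions: p0=4 p1=5 p2=7 p3=7; velocities now: v0=-1 v1=1 v2=-2 v3=-1
Collision at t=14/3: particles 1 and 2 swap velocities; positions: p0=10/3 p1=17/3 p2=17/3 p3=19/3; velocities now: v0=-1 v1=-2 v2=1 v3=-1
Collision at t=5: particles 2 and 3 swap velocities; positions: p0=3 p1=5 p2=6 p3=6; velocities now: v0=-1 v1=-2 v2=-1 v3=1
Collision at t=7: particles 0 and 1 swap velocities; positions: p0=1 p1=1 p2=4 p3=8; velocities now: v0=-2 v1=-1 v2=-1 v3=1

Answer: 0,1 2,3 1,2 2,3 0,1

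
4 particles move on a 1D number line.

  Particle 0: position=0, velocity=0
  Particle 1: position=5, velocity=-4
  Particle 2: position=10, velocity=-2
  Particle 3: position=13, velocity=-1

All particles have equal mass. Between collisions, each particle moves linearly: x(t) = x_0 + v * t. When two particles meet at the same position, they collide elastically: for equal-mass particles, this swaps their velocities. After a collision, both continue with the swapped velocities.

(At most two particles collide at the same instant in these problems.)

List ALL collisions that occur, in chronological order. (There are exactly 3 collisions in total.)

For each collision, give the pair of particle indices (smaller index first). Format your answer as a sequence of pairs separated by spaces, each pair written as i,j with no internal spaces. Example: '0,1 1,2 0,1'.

Collision at t=5/4: particles 0 and 1 swap velocities; positions: p0=0 p1=0 p2=15/2 p3=47/4; velocities now: v0=-4 v1=0 v2=-2 v3=-1
Collision at t=5: particles 1 and 2 swap velocities; positions: p0=-15 p1=0 p2=0 p3=8; velocities now: v0=-4 v1=-2 v2=0 v3=-1
Collision at t=13: particles 2 and 3 swap velocities; positions: p0=-47 p1=-16 p2=0 p3=0; velocities now: v0=-4 v1=-2 v2=-1 v3=0

Answer: 0,1 1,2 2,3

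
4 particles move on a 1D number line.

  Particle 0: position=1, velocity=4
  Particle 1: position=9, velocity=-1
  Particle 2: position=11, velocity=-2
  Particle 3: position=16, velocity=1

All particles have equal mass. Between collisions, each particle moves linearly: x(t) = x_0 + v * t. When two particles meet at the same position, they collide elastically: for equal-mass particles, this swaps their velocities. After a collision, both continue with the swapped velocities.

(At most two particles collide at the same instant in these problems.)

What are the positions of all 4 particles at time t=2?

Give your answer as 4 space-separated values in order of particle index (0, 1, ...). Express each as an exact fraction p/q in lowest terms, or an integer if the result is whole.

Answer: 7 7 9 18

Derivation:
Collision at t=8/5: particles 0 and 1 swap velocities; positions: p0=37/5 p1=37/5 p2=39/5 p3=88/5; velocities now: v0=-1 v1=4 v2=-2 v3=1
Collision at t=5/3: particles 1 and 2 swap velocities; positions: p0=22/3 p1=23/3 p2=23/3 p3=53/3; velocities now: v0=-1 v1=-2 v2=4 v3=1
Collision at t=2: particles 0 and 1 swap velocities; positions: p0=7 p1=7 p2=9 p3=18; velocities now: v0=-2 v1=-1 v2=4 v3=1
Advance to t=2 (no further collisions before then); velocities: v0=-2 v1=-1 v2=4 v3=1; positions = 7 7 9 18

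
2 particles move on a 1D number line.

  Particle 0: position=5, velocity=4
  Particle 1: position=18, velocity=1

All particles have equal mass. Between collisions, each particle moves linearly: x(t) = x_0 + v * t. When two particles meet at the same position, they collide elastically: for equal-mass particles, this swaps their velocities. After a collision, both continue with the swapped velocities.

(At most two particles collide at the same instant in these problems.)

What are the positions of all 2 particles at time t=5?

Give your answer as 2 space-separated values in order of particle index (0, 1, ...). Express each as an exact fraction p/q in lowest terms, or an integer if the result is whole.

Collision at t=13/3: particles 0 and 1 swap velocities; positions: p0=67/3 p1=67/3; velocities now: v0=1 v1=4
Advance to t=5 (no further collisions before then); velocities: v0=1 v1=4; positions = 23 25

Answer: 23 25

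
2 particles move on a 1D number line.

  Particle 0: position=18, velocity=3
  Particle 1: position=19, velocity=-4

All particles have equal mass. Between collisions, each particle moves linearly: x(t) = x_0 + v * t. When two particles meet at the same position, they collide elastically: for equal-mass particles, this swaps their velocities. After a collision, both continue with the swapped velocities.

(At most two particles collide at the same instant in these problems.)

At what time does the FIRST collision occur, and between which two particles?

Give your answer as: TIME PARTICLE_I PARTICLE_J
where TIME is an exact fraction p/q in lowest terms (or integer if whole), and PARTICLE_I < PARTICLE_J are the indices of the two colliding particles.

Answer: 1/7 0 1

Derivation:
Pair (0,1): pos 18,19 vel 3,-4 -> gap=1, closing at 7/unit, collide at t=1/7
Earliest collision: t=1/7 between 0 and 1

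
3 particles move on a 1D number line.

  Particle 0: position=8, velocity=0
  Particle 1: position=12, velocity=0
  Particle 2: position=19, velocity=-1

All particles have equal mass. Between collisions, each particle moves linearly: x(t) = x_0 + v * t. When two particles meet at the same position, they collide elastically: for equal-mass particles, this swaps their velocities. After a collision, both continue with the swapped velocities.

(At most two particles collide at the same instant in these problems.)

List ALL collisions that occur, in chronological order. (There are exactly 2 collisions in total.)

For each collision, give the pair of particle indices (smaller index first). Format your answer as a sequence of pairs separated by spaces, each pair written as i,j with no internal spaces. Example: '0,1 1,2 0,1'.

Answer: 1,2 0,1

Derivation:
Collision at t=7: particles 1 and 2 swap velocities; positions: p0=8 p1=12 p2=12; velocities now: v0=0 v1=-1 v2=0
Collision at t=11: particles 0 and 1 swap velocities; positions: p0=8 p1=8 p2=12; velocities now: v0=-1 v1=0 v2=0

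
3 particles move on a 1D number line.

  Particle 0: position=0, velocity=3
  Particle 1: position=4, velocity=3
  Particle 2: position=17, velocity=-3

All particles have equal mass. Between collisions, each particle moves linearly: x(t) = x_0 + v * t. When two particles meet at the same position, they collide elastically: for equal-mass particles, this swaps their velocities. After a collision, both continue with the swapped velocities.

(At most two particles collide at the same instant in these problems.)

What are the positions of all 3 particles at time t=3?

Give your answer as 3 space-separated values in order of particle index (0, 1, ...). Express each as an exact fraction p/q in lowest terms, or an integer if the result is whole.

Answer: 8 9 13

Derivation:
Collision at t=13/6: particles 1 and 2 swap velocities; positions: p0=13/2 p1=21/2 p2=21/2; velocities now: v0=3 v1=-3 v2=3
Collision at t=17/6: particles 0 and 1 swap velocities; positions: p0=17/2 p1=17/2 p2=25/2; velocities now: v0=-3 v1=3 v2=3
Advance to t=3 (no further collisions before then); velocities: v0=-3 v1=3 v2=3; positions = 8 9 13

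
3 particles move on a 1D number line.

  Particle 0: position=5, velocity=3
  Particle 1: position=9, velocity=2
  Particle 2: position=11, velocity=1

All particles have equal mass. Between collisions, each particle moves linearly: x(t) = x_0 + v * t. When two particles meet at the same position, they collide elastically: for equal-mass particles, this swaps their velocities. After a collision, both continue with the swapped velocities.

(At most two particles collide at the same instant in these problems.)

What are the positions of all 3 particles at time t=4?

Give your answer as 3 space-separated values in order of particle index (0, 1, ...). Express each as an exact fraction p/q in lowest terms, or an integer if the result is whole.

Answer: 15 17 17

Derivation:
Collision at t=2: particles 1 and 2 swap velocities; positions: p0=11 p1=13 p2=13; velocities now: v0=3 v1=1 v2=2
Collision at t=3: particles 0 and 1 swap velocities; positions: p0=14 p1=14 p2=15; velocities now: v0=1 v1=3 v2=2
Collision at t=4: particles 1 and 2 swap velocities; positions: p0=15 p1=17 p2=17; velocities now: v0=1 v1=2 v2=3
Advance to t=4 (no further collisions before then); velocities: v0=1 v1=2 v2=3; positions = 15 17 17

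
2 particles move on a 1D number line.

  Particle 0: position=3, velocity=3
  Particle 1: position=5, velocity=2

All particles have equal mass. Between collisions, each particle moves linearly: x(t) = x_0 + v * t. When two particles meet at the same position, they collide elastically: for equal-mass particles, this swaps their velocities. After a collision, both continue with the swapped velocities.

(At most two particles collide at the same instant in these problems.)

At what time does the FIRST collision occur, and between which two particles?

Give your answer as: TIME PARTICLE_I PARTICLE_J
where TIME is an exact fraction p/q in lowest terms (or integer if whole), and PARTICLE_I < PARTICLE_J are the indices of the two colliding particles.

Pair (0,1): pos 3,5 vel 3,2 -> gap=2, closing at 1/unit, collide at t=2
Earliest collision: t=2 between 0 and 1

Answer: 2 0 1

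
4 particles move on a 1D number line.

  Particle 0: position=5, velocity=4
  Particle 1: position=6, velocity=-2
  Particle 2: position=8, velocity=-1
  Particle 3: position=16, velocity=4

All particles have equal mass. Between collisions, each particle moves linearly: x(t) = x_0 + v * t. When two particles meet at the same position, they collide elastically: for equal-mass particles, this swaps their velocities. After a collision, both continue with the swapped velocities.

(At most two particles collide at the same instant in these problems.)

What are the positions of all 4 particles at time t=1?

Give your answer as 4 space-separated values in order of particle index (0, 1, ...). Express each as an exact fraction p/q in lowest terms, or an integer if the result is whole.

Answer: 4 7 9 20

Derivation:
Collision at t=1/6: particles 0 and 1 swap velocities; positions: p0=17/3 p1=17/3 p2=47/6 p3=50/3; velocities now: v0=-2 v1=4 v2=-1 v3=4
Collision at t=3/5: particles 1 and 2 swap velocities; positions: p0=24/5 p1=37/5 p2=37/5 p3=92/5; velocities now: v0=-2 v1=-1 v2=4 v3=4
Advance to t=1 (no further collisions before then); velocities: v0=-2 v1=-1 v2=4 v3=4; positions = 4 7 9 20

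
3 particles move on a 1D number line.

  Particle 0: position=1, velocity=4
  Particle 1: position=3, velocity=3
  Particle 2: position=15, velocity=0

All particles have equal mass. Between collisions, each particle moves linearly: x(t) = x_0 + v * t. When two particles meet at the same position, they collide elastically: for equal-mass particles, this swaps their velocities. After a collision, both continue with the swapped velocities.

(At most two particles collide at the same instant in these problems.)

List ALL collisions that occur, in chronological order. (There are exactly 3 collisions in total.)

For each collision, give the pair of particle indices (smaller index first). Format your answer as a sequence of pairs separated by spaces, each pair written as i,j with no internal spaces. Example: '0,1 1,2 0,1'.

Collision at t=2: particles 0 and 1 swap velocities; positions: p0=9 p1=9 p2=15; velocities now: v0=3 v1=4 v2=0
Collision at t=7/2: particles 1 and 2 swap velocities; positions: p0=27/2 p1=15 p2=15; velocities now: v0=3 v1=0 v2=4
Collision at t=4: particles 0 and 1 swap velocities; positions: p0=15 p1=15 p2=17; velocities now: v0=0 v1=3 v2=4

Answer: 0,1 1,2 0,1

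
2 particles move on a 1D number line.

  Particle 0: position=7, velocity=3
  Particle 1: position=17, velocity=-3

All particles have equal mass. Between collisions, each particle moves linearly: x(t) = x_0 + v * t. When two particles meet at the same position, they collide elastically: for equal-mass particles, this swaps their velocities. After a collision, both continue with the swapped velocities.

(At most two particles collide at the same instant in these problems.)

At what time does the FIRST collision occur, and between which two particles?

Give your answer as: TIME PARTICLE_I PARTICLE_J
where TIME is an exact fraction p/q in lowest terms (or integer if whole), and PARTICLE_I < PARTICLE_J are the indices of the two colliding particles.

Answer: 5/3 0 1

Derivation:
Pair (0,1): pos 7,17 vel 3,-3 -> gap=10, closing at 6/unit, collide at t=5/3
Earliest collision: t=5/3 between 0 and 1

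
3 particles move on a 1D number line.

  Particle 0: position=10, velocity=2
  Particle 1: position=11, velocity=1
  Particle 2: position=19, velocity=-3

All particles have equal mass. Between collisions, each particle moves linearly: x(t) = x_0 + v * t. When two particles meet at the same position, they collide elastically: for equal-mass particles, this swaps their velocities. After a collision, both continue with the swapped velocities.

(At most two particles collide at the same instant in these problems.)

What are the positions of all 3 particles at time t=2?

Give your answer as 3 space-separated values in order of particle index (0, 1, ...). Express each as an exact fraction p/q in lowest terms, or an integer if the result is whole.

Collision at t=1: particles 0 and 1 swap velocities; positions: p0=12 p1=12 p2=16; velocities now: v0=1 v1=2 v2=-3
Collision at t=9/5: particles 1 and 2 swap velocities; positions: p0=64/5 p1=68/5 p2=68/5; velocities now: v0=1 v1=-3 v2=2
Collision at t=2: particles 0 and 1 swap velocities; positions: p0=13 p1=13 p2=14; velocities now: v0=-3 v1=1 v2=2
Advance to t=2 (no further collisions before then); velocities: v0=-3 v1=1 v2=2; positions = 13 13 14

Answer: 13 13 14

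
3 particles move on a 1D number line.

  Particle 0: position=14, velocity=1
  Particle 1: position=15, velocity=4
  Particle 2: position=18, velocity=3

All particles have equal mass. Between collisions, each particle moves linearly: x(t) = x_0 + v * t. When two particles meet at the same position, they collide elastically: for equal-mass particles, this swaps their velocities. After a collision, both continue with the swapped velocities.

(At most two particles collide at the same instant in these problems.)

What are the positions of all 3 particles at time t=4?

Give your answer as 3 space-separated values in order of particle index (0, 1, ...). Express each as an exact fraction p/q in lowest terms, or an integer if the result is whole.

Collision at t=3: particles 1 and 2 swap velocities; positions: p0=17 p1=27 p2=27; velocities now: v0=1 v1=3 v2=4
Advance to t=4 (no further collisions before then); velocities: v0=1 v1=3 v2=4; positions = 18 30 31

Answer: 18 30 31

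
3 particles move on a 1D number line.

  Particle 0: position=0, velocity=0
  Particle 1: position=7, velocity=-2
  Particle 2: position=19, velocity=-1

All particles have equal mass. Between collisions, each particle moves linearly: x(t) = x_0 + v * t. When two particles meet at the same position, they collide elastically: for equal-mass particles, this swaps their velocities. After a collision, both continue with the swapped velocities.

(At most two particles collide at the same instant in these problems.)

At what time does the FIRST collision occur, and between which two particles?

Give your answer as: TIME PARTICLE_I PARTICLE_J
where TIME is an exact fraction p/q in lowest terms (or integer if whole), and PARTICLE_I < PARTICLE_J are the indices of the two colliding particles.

Answer: 7/2 0 1

Derivation:
Pair (0,1): pos 0,7 vel 0,-2 -> gap=7, closing at 2/unit, collide at t=7/2
Pair (1,2): pos 7,19 vel -2,-1 -> not approaching (rel speed -1 <= 0)
Earliest collision: t=7/2 between 0 and 1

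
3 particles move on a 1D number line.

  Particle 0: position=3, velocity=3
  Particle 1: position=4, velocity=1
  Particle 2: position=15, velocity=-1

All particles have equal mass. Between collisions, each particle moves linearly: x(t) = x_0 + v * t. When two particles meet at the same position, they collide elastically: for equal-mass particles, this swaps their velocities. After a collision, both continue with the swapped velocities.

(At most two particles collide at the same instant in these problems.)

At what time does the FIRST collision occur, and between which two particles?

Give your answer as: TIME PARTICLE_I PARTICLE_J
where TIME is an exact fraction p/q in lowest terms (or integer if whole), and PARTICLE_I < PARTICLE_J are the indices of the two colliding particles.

Pair (0,1): pos 3,4 vel 3,1 -> gap=1, closing at 2/unit, collide at t=1/2
Pair (1,2): pos 4,15 vel 1,-1 -> gap=11, closing at 2/unit, collide at t=11/2
Earliest collision: t=1/2 between 0 and 1

Answer: 1/2 0 1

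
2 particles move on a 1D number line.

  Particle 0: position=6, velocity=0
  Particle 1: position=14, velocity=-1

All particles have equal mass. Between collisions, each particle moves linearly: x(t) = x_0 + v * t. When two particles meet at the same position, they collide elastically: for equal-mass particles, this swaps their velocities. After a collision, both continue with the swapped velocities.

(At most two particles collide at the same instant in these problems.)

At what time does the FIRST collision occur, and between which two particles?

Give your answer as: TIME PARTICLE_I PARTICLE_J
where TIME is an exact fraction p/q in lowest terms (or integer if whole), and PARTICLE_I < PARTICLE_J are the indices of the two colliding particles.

Pair (0,1): pos 6,14 vel 0,-1 -> gap=8, closing at 1/unit, collide at t=8
Earliest collision: t=8 between 0 and 1

Answer: 8 0 1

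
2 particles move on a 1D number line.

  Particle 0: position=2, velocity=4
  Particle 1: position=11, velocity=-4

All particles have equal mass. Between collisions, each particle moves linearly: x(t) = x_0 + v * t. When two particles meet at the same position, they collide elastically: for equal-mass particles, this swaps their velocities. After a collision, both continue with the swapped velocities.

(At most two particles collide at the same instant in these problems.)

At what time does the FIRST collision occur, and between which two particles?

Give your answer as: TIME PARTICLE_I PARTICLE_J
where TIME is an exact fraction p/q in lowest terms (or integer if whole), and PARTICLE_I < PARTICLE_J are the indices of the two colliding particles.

Pair (0,1): pos 2,11 vel 4,-4 -> gap=9, closing at 8/unit, collide at t=9/8
Earliest collision: t=9/8 between 0 and 1

Answer: 9/8 0 1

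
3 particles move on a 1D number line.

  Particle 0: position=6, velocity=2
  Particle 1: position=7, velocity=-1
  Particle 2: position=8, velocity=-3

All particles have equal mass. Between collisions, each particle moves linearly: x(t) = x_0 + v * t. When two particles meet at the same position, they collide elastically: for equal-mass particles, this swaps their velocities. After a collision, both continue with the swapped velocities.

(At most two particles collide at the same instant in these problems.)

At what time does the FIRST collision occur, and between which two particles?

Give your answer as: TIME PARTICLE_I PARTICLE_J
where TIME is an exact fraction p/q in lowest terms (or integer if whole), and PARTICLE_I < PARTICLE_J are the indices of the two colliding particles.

Answer: 1/3 0 1

Derivation:
Pair (0,1): pos 6,7 vel 2,-1 -> gap=1, closing at 3/unit, collide at t=1/3
Pair (1,2): pos 7,8 vel -1,-3 -> gap=1, closing at 2/unit, collide at t=1/2
Earliest collision: t=1/3 between 0 and 1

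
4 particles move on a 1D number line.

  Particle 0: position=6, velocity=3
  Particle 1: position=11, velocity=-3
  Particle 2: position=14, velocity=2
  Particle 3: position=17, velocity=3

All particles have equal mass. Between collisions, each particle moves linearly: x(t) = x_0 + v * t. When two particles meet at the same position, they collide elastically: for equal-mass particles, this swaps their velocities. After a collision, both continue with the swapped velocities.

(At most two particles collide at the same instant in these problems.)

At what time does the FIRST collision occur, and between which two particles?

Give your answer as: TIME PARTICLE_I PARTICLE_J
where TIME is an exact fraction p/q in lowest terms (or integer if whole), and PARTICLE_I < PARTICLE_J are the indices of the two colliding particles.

Answer: 5/6 0 1

Derivation:
Pair (0,1): pos 6,11 vel 3,-3 -> gap=5, closing at 6/unit, collide at t=5/6
Pair (1,2): pos 11,14 vel -3,2 -> not approaching (rel speed -5 <= 0)
Pair (2,3): pos 14,17 vel 2,3 -> not approaching (rel speed -1 <= 0)
Earliest collision: t=5/6 between 0 and 1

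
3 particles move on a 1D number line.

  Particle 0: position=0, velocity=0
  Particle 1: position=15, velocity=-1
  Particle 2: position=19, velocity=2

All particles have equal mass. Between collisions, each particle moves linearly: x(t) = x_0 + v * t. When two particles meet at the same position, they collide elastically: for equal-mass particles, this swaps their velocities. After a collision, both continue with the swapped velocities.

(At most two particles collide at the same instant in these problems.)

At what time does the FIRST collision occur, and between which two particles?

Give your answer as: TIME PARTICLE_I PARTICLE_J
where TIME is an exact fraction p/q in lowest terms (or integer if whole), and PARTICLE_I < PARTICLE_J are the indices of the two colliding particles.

Answer: 15 0 1

Derivation:
Pair (0,1): pos 0,15 vel 0,-1 -> gap=15, closing at 1/unit, collide at t=15
Pair (1,2): pos 15,19 vel -1,2 -> not approaching (rel speed -3 <= 0)
Earliest collision: t=15 between 0 and 1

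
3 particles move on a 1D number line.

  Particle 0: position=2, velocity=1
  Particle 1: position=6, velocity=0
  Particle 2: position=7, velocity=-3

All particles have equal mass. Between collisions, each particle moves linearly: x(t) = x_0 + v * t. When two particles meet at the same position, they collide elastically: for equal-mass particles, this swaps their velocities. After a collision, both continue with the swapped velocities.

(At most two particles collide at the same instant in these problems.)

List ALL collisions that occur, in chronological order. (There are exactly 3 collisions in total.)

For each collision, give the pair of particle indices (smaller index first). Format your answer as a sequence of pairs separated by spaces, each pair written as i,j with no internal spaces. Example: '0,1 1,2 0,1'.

Answer: 1,2 0,1 1,2

Derivation:
Collision at t=1/3: particles 1 and 2 swap velocities; positions: p0=7/3 p1=6 p2=6; velocities now: v0=1 v1=-3 v2=0
Collision at t=5/4: particles 0 and 1 swap velocities; positions: p0=13/4 p1=13/4 p2=6; velocities now: v0=-3 v1=1 v2=0
Collision at t=4: particles 1 and 2 swap velocities; positions: p0=-5 p1=6 p2=6; velocities now: v0=-3 v1=0 v2=1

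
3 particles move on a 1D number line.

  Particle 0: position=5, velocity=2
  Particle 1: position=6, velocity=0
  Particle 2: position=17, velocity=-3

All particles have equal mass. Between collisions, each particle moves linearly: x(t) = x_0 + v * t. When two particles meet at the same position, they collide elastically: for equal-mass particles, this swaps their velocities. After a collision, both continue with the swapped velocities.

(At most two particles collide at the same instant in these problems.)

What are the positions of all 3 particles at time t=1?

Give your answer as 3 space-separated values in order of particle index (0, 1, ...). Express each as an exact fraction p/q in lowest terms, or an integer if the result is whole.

Answer: 6 7 14

Derivation:
Collision at t=1/2: particles 0 and 1 swap velocities; positions: p0=6 p1=6 p2=31/2; velocities now: v0=0 v1=2 v2=-3
Advance to t=1 (no further collisions before then); velocities: v0=0 v1=2 v2=-3; positions = 6 7 14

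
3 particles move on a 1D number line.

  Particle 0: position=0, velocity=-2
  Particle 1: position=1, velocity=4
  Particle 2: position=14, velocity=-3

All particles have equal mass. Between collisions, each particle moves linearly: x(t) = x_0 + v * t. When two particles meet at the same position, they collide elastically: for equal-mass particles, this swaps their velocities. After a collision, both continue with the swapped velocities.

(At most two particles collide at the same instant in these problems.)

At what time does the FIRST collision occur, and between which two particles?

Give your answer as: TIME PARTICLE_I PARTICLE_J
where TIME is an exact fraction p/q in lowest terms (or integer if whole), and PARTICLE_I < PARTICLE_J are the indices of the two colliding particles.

Pair (0,1): pos 0,1 vel -2,4 -> not approaching (rel speed -6 <= 0)
Pair (1,2): pos 1,14 vel 4,-3 -> gap=13, closing at 7/unit, collide at t=13/7
Earliest collision: t=13/7 between 1 and 2

Answer: 13/7 1 2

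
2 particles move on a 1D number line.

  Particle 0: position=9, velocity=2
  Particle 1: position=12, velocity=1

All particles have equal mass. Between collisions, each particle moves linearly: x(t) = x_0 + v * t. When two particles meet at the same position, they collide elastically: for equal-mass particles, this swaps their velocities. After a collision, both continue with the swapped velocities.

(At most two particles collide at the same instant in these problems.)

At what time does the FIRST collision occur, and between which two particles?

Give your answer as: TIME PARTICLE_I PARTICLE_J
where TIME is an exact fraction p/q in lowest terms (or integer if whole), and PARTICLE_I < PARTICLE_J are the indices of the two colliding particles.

Answer: 3 0 1

Derivation:
Pair (0,1): pos 9,12 vel 2,1 -> gap=3, closing at 1/unit, collide at t=3
Earliest collision: t=3 between 0 and 1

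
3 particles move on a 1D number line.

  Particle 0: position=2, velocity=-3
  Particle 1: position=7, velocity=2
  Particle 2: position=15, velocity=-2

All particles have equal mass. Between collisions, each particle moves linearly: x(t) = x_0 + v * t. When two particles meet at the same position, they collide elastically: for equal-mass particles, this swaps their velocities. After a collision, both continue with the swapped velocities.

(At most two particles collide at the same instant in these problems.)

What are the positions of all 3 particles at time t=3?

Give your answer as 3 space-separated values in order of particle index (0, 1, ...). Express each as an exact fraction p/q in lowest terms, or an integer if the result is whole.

Answer: -7 9 13

Derivation:
Collision at t=2: particles 1 and 2 swap velocities; positions: p0=-4 p1=11 p2=11; velocities now: v0=-3 v1=-2 v2=2
Advance to t=3 (no further collisions before then); velocities: v0=-3 v1=-2 v2=2; positions = -7 9 13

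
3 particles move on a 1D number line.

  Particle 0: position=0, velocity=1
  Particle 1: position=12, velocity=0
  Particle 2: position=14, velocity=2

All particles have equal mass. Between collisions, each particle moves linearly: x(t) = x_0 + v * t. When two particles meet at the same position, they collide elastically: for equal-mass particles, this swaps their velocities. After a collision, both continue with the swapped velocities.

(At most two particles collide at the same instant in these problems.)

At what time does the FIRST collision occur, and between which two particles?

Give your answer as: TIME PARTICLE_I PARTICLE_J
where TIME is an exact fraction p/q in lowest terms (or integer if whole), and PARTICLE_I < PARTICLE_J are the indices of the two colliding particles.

Answer: 12 0 1

Derivation:
Pair (0,1): pos 0,12 vel 1,0 -> gap=12, closing at 1/unit, collide at t=12
Pair (1,2): pos 12,14 vel 0,2 -> not approaching (rel speed -2 <= 0)
Earliest collision: t=12 between 0 and 1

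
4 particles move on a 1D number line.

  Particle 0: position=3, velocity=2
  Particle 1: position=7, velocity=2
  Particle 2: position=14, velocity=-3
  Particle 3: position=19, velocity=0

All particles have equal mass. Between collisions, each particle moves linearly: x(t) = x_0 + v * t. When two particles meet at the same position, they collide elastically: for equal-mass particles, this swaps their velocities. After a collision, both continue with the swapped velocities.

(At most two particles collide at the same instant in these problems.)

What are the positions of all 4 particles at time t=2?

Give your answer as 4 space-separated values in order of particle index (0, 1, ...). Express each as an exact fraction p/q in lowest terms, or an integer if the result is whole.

Collision at t=7/5: particles 1 and 2 swap velocities; positions: p0=29/5 p1=49/5 p2=49/5 p3=19; velocities now: v0=2 v1=-3 v2=2 v3=0
Advance to t=2 (no further collisions before then); velocities: v0=2 v1=-3 v2=2 v3=0; positions = 7 8 11 19

Answer: 7 8 11 19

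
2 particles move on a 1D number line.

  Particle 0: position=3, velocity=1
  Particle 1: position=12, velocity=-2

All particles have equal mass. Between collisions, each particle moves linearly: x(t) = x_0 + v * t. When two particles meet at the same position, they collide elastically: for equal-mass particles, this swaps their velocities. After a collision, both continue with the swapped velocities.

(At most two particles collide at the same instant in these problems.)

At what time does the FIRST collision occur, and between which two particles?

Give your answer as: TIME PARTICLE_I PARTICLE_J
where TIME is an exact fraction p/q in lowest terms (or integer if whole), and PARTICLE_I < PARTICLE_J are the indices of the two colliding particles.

Pair (0,1): pos 3,12 vel 1,-2 -> gap=9, closing at 3/unit, collide at t=3
Earliest collision: t=3 between 0 and 1

Answer: 3 0 1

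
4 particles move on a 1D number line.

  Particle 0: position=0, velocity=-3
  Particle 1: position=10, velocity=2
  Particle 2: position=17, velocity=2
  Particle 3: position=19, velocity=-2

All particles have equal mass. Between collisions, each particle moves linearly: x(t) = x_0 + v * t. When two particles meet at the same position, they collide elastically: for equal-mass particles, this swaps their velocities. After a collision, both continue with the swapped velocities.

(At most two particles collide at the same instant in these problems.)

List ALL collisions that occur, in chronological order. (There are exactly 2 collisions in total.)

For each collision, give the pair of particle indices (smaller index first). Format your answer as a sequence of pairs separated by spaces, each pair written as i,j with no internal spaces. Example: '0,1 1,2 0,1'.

Answer: 2,3 1,2

Derivation:
Collision at t=1/2: particles 2 and 3 swap velocities; positions: p0=-3/2 p1=11 p2=18 p3=18; velocities now: v0=-3 v1=2 v2=-2 v3=2
Collision at t=9/4: particles 1 and 2 swap velocities; positions: p0=-27/4 p1=29/2 p2=29/2 p3=43/2; velocities now: v0=-3 v1=-2 v2=2 v3=2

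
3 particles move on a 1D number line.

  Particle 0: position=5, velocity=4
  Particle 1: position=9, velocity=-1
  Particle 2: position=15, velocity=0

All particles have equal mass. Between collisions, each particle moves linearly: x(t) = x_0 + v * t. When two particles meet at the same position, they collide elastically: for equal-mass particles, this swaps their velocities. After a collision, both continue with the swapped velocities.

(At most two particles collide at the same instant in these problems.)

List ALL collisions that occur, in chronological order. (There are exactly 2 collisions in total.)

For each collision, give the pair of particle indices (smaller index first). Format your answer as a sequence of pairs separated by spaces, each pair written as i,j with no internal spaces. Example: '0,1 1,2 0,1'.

Answer: 0,1 1,2

Derivation:
Collision at t=4/5: particles 0 and 1 swap velocities; positions: p0=41/5 p1=41/5 p2=15; velocities now: v0=-1 v1=4 v2=0
Collision at t=5/2: particles 1 and 2 swap velocities; positions: p0=13/2 p1=15 p2=15; velocities now: v0=-1 v1=0 v2=4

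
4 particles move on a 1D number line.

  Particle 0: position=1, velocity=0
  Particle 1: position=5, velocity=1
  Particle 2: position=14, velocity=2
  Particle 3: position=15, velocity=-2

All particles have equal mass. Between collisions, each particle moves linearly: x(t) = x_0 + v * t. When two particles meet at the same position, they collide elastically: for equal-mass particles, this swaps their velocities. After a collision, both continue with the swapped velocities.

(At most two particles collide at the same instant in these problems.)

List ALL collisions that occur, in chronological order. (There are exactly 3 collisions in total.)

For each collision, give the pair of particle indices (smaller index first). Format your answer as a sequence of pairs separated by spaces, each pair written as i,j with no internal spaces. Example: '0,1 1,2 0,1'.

Answer: 2,3 1,2 0,1

Derivation:
Collision at t=1/4: particles 2 and 3 swap velocities; positions: p0=1 p1=21/4 p2=29/2 p3=29/2; velocities now: v0=0 v1=1 v2=-2 v3=2
Collision at t=10/3: particles 1 and 2 swap velocities; positions: p0=1 p1=25/3 p2=25/3 p3=62/3; velocities now: v0=0 v1=-2 v2=1 v3=2
Collision at t=7: particles 0 and 1 swap velocities; positions: p0=1 p1=1 p2=12 p3=28; velocities now: v0=-2 v1=0 v2=1 v3=2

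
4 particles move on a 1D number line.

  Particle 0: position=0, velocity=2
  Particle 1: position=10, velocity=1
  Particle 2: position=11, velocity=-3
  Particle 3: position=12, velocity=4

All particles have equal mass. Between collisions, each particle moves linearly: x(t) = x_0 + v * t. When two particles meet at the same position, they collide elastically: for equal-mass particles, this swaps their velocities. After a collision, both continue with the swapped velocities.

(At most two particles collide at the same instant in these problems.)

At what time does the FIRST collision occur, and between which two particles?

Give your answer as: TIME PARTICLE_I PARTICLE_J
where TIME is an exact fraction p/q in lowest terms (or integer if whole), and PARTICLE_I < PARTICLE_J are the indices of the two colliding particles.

Pair (0,1): pos 0,10 vel 2,1 -> gap=10, closing at 1/unit, collide at t=10
Pair (1,2): pos 10,11 vel 1,-3 -> gap=1, closing at 4/unit, collide at t=1/4
Pair (2,3): pos 11,12 vel -3,4 -> not approaching (rel speed -7 <= 0)
Earliest collision: t=1/4 between 1 and 2

Answer: 1/4 1 2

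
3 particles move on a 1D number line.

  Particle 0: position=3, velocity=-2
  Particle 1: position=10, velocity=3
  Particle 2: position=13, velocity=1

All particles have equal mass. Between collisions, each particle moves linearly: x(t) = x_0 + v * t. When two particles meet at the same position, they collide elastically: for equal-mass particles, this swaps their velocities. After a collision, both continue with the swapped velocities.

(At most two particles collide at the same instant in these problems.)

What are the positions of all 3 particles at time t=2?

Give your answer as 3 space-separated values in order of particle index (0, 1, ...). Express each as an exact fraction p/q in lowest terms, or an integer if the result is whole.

Collision at t=3/2: particles 1 and 2 swap velocities; positions: p0=0 p1=29/2 p2=29/2; velocities now: v0=-2 v1=1 v2=3
Advance to t=2 (no further collisions before then); velocities: v0=-2 v1=1 v2=3; positions = -1 15 16

Answer: -1 15 16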